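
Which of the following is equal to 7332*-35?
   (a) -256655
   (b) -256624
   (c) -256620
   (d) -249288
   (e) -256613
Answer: c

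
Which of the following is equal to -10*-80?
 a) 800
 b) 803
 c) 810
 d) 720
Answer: a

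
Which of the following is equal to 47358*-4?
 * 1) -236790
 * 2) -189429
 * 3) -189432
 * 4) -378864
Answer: 3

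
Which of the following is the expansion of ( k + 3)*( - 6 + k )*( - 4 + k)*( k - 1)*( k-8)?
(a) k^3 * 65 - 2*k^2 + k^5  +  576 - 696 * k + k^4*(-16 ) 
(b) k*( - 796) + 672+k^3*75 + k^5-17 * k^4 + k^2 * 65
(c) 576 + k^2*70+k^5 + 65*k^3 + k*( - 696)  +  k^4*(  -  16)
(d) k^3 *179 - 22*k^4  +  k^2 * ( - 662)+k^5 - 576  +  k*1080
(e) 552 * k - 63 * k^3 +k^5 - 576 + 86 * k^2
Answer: c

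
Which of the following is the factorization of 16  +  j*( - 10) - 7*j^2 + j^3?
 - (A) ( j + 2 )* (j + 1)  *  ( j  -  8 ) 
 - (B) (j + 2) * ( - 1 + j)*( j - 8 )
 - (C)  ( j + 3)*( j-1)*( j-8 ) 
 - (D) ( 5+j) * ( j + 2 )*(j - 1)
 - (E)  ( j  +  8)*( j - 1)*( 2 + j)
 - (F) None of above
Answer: B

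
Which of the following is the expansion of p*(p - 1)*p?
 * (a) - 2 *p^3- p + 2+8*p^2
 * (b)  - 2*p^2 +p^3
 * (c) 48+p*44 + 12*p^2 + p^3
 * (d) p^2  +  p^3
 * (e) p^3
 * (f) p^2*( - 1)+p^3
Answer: f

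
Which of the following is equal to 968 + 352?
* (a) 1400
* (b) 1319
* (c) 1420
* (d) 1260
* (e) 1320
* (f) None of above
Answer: e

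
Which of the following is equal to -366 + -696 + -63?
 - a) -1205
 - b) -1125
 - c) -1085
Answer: b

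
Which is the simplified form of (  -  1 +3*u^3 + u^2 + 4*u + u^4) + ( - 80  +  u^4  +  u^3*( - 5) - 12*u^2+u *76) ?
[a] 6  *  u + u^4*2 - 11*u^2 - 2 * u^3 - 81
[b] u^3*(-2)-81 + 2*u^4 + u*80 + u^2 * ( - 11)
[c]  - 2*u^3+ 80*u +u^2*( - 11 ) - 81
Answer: b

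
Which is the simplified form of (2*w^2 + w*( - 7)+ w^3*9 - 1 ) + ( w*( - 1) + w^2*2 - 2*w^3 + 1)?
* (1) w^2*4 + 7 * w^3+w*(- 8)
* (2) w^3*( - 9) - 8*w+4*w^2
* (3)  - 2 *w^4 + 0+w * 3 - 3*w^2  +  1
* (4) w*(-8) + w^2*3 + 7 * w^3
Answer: 1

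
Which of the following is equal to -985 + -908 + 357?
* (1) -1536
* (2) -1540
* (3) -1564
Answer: 1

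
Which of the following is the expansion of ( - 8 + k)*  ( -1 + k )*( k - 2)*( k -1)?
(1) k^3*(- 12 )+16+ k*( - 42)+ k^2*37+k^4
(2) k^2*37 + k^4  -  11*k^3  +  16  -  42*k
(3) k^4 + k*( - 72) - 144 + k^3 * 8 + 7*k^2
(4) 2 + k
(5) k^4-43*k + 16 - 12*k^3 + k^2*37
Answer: 1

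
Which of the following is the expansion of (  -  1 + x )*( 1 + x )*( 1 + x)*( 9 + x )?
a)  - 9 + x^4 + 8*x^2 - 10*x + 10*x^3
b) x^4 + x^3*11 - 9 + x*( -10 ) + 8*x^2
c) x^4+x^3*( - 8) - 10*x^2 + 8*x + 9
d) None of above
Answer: a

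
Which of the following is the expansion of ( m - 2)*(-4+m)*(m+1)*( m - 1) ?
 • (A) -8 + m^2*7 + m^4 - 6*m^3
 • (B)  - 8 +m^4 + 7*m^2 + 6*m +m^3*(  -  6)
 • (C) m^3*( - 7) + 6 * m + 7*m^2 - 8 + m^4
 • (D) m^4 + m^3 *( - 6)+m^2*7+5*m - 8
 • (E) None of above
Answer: B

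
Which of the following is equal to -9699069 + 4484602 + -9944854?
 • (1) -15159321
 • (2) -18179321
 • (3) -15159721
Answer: 1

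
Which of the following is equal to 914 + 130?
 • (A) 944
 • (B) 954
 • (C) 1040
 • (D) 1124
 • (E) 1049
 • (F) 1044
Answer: F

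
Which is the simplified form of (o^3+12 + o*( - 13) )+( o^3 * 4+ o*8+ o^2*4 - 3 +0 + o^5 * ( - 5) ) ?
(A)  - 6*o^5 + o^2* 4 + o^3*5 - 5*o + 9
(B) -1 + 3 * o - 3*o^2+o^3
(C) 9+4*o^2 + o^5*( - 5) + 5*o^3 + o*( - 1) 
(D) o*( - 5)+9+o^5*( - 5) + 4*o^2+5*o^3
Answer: D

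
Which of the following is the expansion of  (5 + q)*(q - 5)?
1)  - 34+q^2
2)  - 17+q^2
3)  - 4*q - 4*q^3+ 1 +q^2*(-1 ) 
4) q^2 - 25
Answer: 4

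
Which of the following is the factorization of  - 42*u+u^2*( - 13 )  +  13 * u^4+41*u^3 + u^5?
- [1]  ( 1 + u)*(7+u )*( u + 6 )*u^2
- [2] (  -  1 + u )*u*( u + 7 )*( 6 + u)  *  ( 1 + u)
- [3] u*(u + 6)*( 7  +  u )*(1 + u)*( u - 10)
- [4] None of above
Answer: 2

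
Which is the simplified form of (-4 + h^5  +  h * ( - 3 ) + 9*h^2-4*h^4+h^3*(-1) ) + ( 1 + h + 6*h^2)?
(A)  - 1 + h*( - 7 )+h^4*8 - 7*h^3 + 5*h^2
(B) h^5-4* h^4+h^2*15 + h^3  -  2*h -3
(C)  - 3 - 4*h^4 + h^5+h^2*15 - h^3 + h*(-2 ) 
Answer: C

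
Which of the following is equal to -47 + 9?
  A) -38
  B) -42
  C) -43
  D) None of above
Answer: A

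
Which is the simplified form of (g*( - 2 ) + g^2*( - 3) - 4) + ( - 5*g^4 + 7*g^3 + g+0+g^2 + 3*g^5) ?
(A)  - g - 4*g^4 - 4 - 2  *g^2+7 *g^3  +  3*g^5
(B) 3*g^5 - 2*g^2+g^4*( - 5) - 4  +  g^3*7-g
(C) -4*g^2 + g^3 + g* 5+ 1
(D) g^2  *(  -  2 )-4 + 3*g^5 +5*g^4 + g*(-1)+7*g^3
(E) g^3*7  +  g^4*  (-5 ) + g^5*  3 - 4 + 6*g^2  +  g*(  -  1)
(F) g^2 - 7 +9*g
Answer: B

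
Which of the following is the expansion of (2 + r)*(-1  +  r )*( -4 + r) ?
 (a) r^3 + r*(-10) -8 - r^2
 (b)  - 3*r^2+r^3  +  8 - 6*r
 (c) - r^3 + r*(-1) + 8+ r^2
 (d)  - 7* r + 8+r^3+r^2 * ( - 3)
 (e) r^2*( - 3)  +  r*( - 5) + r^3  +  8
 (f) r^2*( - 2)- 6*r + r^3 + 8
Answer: b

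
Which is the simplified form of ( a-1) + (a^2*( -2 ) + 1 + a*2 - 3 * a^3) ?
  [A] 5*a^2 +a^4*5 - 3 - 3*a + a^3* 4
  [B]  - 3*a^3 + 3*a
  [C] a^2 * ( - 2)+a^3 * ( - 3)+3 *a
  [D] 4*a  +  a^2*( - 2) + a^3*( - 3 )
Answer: C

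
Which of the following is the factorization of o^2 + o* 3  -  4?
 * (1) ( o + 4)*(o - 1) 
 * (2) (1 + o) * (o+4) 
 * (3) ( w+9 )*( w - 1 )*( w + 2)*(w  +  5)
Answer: 1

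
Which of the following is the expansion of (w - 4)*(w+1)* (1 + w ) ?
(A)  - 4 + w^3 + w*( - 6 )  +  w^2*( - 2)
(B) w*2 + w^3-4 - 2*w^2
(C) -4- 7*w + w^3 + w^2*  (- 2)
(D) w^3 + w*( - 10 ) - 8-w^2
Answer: C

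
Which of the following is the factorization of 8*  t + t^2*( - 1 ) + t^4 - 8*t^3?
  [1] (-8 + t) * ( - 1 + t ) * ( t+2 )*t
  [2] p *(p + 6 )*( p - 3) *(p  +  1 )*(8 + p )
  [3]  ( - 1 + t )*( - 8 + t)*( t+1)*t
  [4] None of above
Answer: 3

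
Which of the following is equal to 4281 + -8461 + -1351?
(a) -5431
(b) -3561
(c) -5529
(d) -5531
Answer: d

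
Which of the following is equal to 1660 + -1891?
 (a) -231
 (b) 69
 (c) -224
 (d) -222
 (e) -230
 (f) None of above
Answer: a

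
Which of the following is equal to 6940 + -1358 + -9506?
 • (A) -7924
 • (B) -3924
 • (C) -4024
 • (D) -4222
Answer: B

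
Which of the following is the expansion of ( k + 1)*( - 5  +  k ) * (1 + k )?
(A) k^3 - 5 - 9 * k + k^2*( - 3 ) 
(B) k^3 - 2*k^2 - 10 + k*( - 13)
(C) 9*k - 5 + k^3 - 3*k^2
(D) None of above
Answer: A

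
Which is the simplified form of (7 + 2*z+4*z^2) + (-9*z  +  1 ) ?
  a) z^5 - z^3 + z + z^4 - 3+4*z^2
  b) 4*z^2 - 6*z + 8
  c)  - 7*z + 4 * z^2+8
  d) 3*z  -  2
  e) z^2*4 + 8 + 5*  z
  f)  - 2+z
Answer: c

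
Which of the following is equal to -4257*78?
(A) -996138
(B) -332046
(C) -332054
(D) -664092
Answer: B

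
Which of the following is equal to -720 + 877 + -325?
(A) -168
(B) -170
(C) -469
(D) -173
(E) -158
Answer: A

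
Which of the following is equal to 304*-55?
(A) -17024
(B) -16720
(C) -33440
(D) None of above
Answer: B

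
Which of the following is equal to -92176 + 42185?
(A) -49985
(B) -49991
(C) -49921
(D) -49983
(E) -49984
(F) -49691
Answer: B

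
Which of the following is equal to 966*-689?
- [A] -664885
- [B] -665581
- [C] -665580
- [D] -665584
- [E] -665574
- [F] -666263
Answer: E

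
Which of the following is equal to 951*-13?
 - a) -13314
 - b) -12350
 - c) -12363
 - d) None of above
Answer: c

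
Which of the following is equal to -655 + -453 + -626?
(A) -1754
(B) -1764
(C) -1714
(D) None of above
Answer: D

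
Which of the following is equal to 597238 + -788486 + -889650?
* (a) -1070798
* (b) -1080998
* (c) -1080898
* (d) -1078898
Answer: c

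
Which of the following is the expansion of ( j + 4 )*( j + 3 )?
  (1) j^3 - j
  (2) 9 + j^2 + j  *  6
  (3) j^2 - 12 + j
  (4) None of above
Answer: 4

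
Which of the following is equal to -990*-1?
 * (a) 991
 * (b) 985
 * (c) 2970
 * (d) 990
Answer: d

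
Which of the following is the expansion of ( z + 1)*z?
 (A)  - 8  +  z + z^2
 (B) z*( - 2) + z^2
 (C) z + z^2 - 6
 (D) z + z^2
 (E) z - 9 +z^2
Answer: D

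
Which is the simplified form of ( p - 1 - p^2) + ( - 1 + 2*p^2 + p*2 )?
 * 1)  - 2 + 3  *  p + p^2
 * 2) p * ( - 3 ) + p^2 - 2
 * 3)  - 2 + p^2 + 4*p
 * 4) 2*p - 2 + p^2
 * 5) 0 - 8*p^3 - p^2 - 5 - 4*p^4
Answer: 1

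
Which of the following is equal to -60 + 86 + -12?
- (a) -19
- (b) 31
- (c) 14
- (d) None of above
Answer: c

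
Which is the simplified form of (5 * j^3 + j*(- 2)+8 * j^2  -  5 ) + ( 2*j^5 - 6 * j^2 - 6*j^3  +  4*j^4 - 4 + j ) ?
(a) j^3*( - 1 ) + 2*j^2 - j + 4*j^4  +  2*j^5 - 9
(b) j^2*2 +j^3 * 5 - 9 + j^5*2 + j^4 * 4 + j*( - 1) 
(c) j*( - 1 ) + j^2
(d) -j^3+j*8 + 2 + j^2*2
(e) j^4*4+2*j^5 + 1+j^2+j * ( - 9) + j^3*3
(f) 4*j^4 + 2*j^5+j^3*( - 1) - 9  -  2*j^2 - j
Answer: a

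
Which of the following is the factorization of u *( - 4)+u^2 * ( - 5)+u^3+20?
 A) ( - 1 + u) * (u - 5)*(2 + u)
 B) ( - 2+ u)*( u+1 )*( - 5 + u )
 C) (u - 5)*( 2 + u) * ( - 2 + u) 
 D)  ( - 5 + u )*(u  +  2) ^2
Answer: C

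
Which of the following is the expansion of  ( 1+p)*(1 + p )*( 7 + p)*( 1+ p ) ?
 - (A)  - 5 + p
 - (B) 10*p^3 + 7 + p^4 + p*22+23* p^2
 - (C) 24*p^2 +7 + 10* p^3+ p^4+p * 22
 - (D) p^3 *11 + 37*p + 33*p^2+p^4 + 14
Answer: C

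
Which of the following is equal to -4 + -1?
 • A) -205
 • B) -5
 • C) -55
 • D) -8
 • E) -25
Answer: B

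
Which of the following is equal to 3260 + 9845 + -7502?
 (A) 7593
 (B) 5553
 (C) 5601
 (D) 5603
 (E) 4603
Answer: D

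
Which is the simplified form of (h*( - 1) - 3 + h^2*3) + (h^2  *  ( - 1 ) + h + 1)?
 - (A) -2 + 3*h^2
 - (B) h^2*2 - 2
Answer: B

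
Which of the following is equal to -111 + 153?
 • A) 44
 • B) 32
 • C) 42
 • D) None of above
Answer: C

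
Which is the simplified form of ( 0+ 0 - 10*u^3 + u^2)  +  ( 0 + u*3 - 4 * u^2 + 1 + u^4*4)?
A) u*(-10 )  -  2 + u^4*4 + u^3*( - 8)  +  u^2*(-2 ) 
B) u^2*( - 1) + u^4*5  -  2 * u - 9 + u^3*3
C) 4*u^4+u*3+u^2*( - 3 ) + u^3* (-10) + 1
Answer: C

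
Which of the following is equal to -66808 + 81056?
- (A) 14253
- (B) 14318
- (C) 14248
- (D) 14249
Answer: C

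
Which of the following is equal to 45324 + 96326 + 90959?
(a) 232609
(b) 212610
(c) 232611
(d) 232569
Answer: a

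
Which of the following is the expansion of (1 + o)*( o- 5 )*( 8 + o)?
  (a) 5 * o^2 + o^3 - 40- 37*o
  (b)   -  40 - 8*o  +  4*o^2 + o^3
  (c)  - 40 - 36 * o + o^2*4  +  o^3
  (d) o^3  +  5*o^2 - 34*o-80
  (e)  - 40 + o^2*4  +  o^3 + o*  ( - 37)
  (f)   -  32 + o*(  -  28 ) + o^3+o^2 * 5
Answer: e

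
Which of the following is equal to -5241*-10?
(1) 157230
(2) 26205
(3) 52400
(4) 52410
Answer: 4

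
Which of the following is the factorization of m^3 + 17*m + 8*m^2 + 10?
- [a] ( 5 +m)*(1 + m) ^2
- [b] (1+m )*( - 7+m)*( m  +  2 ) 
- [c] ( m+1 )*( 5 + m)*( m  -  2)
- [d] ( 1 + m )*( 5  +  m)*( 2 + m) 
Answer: d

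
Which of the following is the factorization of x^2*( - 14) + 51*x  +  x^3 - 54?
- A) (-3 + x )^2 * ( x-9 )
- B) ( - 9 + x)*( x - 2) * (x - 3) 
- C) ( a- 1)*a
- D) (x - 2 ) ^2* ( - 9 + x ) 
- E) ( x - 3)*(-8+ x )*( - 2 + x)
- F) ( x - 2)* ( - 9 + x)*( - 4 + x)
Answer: B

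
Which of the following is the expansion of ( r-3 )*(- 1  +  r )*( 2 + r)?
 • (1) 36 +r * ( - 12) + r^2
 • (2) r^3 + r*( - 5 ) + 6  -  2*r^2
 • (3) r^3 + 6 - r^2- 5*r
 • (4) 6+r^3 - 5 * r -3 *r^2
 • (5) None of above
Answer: 2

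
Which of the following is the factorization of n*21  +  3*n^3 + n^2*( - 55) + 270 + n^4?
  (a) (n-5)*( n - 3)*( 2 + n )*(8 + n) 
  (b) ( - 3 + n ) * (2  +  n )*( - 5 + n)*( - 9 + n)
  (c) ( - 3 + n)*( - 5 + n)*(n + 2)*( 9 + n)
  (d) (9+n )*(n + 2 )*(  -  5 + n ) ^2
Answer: c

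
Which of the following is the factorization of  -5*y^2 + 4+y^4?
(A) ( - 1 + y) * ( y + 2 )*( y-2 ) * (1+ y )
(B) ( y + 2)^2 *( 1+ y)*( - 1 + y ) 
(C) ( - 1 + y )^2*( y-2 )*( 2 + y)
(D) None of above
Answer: A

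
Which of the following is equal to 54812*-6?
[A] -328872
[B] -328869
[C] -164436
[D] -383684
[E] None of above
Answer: A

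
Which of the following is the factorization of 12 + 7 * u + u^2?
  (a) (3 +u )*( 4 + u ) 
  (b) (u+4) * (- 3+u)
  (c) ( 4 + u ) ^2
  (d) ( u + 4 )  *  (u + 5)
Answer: a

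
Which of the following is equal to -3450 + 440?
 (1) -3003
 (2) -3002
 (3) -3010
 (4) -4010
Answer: 3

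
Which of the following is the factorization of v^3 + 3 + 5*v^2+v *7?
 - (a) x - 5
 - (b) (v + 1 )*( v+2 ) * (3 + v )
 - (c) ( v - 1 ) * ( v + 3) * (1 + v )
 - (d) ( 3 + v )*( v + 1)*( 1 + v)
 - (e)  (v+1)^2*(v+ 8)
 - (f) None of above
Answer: d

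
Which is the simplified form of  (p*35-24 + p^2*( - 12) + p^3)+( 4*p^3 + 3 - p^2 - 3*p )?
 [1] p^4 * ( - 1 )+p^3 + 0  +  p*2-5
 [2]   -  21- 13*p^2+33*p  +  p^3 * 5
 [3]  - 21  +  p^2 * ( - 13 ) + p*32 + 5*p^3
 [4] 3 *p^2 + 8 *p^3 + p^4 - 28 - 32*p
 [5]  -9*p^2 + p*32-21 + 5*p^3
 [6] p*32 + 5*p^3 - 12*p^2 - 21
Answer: 3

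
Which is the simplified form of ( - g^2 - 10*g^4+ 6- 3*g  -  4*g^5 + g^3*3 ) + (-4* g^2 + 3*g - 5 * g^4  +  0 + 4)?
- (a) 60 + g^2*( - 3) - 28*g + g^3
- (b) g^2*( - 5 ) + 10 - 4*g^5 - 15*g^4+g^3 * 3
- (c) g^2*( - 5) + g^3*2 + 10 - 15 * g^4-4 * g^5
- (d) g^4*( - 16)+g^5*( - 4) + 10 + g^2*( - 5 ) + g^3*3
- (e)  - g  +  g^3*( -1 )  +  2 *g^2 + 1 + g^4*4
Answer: b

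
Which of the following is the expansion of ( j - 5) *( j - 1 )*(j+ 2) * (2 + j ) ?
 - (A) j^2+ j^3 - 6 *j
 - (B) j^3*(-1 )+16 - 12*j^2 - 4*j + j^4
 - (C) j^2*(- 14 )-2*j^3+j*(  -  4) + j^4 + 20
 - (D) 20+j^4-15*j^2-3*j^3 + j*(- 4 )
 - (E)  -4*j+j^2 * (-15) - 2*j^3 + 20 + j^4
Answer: E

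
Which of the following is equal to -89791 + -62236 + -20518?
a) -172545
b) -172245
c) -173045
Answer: a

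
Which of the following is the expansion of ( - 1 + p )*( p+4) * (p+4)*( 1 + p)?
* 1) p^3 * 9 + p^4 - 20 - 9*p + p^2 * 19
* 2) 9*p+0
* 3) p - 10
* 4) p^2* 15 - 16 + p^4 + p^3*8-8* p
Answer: 4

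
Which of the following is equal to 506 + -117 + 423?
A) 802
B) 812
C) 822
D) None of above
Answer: B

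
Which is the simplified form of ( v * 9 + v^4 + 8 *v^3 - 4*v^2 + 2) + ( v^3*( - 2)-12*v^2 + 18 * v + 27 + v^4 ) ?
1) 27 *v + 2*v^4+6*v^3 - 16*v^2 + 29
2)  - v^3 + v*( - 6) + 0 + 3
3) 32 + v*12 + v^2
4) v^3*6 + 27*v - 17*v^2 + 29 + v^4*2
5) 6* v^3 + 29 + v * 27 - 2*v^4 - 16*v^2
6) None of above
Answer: 1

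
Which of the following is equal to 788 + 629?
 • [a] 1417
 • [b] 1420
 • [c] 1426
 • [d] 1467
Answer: a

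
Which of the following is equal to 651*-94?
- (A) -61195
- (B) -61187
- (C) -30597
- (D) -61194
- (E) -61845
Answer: D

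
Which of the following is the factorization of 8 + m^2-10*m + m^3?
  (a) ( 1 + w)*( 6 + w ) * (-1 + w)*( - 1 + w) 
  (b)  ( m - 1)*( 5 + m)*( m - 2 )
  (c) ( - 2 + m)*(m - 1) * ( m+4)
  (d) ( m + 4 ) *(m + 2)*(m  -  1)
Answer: c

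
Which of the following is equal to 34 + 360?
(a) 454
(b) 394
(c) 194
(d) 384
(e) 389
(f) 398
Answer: b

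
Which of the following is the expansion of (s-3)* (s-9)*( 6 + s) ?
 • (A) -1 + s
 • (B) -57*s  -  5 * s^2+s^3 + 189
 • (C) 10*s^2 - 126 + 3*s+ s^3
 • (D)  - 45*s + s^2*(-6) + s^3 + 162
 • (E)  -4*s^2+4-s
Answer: D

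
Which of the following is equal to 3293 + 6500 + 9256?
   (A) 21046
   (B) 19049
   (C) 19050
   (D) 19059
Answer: B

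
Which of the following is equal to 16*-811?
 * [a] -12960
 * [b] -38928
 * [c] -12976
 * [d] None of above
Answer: c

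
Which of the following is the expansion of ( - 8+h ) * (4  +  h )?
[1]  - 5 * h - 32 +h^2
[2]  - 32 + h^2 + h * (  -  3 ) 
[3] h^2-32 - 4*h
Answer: 3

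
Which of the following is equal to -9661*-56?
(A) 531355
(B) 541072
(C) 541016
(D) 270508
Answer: C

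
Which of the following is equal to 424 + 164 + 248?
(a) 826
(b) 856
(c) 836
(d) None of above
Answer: c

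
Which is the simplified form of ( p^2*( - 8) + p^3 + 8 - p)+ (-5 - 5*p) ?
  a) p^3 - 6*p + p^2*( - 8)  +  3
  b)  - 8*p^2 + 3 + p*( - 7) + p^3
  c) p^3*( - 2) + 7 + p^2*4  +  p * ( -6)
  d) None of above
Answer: a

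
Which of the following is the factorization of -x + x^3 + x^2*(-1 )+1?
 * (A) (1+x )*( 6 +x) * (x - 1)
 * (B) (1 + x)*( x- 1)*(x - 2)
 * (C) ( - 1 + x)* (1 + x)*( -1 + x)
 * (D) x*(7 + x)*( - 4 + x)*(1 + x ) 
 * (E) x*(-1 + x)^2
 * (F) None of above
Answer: C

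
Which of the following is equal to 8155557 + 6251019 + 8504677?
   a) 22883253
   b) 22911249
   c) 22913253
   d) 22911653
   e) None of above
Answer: e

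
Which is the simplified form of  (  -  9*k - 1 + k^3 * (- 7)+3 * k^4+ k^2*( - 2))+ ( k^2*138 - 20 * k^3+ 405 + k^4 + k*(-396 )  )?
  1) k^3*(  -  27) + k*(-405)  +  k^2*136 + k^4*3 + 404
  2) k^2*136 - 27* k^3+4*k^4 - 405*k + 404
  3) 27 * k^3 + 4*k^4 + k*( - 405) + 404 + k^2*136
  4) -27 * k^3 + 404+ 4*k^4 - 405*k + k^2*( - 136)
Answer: 2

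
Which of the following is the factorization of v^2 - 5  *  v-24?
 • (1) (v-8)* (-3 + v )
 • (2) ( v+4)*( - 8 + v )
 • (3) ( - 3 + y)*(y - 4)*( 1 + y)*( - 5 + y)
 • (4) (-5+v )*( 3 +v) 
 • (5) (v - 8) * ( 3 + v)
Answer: 5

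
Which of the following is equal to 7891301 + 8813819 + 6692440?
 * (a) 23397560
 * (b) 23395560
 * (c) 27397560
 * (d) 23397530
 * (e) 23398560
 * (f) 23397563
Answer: a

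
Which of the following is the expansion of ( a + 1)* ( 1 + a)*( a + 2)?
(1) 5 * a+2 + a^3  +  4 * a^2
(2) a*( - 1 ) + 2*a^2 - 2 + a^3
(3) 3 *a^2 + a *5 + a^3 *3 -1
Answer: 1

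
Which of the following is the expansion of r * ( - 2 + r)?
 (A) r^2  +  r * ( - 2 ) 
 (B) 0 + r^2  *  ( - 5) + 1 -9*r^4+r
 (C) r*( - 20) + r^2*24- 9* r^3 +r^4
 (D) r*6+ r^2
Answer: A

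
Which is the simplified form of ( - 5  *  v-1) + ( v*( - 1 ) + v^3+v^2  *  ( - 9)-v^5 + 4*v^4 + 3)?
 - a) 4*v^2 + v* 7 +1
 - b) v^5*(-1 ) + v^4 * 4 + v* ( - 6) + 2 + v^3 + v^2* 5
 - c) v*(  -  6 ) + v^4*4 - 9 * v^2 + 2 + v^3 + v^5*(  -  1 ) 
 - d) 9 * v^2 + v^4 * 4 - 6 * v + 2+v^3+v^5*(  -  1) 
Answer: c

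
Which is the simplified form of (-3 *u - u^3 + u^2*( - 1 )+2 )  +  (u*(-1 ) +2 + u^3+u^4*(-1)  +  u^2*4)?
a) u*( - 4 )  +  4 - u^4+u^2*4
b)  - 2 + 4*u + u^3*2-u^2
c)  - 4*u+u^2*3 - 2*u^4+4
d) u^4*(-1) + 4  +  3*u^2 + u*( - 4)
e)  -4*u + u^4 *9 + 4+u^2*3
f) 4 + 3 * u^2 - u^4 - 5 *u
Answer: d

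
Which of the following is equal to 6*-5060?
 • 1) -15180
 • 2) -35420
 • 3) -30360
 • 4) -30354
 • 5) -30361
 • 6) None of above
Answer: 3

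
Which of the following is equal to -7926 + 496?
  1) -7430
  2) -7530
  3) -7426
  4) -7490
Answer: 1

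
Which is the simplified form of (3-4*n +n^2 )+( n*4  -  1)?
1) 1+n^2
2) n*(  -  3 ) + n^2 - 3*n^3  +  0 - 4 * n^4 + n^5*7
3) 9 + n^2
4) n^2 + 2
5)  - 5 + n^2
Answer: 4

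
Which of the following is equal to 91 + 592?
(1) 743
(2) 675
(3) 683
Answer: 3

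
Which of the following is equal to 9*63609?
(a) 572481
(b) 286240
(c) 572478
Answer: a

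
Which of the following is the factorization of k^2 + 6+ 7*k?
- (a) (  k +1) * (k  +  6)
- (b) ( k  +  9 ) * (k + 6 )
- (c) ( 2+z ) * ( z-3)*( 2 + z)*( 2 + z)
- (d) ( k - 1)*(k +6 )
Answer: a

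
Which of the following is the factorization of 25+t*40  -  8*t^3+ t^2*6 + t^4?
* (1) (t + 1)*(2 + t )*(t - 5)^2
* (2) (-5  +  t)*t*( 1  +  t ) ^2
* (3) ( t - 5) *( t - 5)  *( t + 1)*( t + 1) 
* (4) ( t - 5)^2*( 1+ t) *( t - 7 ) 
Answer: 3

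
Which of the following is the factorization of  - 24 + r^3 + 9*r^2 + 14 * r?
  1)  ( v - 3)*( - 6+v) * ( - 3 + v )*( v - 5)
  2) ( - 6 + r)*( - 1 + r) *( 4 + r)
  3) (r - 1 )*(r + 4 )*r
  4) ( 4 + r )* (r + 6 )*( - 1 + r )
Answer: 4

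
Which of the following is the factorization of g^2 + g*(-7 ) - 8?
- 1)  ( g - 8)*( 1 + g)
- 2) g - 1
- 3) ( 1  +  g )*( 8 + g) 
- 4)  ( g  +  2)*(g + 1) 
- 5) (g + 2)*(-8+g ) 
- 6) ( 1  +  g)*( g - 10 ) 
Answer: 1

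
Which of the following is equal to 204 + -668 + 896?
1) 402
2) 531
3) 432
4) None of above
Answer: 3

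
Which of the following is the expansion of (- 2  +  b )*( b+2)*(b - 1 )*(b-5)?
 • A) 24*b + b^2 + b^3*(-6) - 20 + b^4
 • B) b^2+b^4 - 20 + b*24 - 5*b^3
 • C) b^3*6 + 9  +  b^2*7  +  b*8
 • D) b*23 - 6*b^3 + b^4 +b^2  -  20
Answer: A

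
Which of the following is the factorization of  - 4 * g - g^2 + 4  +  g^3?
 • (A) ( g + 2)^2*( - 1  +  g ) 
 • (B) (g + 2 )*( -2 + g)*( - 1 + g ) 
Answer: B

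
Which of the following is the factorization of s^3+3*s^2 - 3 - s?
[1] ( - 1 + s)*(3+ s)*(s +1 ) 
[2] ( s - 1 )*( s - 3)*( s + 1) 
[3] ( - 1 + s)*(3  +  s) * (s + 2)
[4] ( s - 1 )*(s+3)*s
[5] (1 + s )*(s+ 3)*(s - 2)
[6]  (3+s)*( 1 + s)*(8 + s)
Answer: 1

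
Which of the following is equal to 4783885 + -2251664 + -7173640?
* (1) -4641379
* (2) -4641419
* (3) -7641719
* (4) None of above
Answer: 2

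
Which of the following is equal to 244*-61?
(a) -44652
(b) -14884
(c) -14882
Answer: b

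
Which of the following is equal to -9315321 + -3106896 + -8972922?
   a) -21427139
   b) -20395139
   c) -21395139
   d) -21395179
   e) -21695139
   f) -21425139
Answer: c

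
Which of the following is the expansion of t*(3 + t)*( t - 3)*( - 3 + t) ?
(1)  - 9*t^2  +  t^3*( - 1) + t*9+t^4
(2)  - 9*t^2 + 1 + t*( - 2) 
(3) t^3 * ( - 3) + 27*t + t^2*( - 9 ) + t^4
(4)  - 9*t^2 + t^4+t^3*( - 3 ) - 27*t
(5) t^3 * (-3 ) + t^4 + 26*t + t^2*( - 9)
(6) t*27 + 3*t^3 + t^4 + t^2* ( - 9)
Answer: 3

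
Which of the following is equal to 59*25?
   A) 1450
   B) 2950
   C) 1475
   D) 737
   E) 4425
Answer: C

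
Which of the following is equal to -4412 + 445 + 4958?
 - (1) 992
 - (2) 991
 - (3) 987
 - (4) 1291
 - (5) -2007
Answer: 2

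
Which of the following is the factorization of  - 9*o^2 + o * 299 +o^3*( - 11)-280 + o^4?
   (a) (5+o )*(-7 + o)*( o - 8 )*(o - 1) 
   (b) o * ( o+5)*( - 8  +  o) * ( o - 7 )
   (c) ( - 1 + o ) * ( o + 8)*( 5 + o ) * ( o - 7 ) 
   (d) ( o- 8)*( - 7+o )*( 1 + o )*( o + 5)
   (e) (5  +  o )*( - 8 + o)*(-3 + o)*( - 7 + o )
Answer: a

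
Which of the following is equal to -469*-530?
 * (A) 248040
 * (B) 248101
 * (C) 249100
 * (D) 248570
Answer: D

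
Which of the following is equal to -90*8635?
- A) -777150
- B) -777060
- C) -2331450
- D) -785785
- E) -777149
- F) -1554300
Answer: A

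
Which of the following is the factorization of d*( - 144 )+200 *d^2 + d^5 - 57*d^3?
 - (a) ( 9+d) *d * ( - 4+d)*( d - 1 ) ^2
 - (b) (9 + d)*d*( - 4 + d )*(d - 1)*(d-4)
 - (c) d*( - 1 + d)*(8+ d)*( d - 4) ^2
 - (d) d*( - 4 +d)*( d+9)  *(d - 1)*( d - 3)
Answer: b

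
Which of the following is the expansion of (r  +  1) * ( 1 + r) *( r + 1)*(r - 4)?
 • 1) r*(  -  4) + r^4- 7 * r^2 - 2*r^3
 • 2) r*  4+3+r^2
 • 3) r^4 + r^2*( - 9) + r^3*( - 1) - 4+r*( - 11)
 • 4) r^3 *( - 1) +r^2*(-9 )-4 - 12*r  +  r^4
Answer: 3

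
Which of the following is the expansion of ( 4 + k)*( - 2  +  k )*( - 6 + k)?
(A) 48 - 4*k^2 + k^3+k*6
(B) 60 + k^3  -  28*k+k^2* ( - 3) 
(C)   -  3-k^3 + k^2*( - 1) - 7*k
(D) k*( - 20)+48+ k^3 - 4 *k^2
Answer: D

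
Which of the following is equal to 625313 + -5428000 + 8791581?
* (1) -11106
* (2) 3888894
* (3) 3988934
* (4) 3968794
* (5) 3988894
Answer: 5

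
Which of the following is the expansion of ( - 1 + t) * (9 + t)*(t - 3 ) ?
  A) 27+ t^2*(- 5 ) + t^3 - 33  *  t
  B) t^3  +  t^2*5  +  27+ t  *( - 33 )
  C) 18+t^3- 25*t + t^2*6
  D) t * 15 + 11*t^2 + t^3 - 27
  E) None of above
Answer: B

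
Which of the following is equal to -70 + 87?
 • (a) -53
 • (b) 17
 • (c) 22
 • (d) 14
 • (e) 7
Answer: b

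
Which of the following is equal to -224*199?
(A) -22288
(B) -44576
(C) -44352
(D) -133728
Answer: B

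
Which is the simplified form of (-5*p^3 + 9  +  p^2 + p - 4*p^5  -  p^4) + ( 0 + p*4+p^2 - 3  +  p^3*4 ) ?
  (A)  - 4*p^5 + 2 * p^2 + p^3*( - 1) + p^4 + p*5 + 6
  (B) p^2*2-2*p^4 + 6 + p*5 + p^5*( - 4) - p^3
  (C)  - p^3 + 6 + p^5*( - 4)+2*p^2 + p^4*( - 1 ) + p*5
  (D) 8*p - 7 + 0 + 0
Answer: C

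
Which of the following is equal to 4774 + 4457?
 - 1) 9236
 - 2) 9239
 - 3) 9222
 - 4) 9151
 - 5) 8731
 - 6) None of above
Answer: 6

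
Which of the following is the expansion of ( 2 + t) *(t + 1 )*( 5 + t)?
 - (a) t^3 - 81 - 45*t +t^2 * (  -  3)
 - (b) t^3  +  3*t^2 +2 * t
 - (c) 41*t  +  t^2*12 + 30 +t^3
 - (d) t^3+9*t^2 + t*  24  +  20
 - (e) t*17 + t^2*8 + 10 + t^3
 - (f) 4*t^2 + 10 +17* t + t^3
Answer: e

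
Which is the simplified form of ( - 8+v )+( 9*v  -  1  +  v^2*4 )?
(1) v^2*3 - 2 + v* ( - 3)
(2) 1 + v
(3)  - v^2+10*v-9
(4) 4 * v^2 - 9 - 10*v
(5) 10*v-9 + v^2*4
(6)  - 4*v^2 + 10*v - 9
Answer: 5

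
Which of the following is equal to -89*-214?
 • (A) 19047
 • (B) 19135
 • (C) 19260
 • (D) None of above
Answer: D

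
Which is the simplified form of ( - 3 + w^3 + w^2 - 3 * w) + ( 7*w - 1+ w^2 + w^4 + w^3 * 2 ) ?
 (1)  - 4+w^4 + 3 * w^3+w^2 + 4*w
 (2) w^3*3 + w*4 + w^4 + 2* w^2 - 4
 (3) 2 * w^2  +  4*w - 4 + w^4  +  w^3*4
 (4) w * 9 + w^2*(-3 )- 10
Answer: 2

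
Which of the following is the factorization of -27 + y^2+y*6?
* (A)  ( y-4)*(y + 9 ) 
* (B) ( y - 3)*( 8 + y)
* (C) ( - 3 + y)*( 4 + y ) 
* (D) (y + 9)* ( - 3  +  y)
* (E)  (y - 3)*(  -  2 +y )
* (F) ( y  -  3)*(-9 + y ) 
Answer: D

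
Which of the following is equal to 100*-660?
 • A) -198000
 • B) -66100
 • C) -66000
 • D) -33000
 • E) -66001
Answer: C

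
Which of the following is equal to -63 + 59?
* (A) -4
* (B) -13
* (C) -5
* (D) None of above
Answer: A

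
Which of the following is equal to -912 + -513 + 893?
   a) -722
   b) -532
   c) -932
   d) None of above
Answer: b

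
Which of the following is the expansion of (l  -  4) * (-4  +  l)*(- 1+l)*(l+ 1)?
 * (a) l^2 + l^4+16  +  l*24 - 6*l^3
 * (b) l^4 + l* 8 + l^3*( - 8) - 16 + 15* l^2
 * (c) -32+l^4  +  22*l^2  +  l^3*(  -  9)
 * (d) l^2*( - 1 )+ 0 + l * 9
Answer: b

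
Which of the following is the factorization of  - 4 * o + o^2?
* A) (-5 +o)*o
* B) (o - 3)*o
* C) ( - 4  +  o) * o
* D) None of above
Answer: C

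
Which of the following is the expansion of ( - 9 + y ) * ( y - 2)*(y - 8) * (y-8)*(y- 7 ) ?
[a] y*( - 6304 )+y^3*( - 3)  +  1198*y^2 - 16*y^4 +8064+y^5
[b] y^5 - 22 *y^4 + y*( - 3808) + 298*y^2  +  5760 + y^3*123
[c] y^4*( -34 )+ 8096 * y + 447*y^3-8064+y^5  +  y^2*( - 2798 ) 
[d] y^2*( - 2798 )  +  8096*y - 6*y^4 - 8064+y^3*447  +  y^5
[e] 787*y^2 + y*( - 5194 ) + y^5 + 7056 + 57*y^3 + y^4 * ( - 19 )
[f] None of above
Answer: c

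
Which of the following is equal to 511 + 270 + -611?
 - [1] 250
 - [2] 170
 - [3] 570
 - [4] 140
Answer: 2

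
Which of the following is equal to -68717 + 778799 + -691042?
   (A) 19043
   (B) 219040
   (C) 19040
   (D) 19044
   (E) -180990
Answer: C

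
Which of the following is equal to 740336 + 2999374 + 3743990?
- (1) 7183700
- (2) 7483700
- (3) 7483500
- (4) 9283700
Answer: 2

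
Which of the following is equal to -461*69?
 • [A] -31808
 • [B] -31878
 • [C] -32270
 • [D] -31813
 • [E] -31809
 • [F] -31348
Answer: E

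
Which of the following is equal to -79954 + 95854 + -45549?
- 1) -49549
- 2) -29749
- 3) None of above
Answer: 3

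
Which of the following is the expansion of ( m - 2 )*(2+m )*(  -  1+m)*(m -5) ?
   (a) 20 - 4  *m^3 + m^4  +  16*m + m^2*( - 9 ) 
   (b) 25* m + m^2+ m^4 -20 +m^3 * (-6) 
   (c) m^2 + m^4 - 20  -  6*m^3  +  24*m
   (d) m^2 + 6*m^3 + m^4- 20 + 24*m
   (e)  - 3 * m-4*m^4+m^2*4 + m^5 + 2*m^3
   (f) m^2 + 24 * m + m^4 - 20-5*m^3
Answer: c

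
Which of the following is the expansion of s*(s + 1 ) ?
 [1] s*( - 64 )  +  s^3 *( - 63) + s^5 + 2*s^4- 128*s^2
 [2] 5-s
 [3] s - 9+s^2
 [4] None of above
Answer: 4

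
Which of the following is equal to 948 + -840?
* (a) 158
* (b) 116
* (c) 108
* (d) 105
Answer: c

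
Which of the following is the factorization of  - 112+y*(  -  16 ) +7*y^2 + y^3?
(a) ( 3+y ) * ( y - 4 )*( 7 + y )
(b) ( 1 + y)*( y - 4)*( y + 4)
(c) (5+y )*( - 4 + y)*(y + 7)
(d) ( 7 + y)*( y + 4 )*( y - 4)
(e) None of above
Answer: d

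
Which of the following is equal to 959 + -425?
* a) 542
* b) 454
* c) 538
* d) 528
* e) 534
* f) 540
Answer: e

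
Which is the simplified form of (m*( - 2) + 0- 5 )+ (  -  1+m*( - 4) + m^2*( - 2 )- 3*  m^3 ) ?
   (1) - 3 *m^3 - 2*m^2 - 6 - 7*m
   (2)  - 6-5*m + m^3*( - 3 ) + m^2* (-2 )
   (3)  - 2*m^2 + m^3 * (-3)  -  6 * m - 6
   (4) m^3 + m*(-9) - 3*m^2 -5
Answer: 3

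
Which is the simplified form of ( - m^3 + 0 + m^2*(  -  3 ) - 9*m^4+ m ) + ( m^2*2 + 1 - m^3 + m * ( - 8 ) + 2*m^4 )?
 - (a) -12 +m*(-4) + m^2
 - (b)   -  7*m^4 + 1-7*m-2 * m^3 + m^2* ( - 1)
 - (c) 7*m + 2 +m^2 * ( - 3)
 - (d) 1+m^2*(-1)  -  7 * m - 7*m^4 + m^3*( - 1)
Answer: b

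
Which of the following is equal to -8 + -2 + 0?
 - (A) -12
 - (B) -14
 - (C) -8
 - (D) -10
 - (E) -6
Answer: D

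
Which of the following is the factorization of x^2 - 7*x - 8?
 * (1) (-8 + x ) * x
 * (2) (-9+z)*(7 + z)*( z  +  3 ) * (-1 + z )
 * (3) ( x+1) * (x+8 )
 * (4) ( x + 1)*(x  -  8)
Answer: 4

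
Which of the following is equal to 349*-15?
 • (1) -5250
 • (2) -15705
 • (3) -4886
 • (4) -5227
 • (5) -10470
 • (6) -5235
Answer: 6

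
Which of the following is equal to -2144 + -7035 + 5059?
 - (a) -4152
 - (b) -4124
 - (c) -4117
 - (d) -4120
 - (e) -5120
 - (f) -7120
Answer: d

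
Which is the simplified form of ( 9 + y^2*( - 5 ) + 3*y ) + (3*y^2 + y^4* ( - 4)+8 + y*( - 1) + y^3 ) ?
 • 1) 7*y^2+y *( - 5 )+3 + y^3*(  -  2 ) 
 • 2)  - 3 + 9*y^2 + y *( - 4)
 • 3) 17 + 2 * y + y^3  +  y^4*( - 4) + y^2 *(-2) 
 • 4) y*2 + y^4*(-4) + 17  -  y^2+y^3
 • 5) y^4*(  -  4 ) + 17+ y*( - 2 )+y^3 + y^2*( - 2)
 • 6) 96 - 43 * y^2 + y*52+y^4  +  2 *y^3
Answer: 3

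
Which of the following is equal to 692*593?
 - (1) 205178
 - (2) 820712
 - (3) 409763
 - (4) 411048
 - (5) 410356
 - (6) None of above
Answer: 5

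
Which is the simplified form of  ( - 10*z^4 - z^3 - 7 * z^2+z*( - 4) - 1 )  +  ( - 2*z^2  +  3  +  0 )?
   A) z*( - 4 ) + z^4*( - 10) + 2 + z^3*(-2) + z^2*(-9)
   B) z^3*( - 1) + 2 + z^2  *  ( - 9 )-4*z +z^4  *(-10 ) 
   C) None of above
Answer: B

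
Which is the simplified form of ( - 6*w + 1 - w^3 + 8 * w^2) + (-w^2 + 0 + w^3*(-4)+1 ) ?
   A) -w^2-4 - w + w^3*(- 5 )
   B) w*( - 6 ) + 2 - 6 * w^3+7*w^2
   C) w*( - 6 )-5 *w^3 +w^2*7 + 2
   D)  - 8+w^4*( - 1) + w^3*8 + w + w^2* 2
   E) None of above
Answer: C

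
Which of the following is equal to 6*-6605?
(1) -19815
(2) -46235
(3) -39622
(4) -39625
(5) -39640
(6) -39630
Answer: 6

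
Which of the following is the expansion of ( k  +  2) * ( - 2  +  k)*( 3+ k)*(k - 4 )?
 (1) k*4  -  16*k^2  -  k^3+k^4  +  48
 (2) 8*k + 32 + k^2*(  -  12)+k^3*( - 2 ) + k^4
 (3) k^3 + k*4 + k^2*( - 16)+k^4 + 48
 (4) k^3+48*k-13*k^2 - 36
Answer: 1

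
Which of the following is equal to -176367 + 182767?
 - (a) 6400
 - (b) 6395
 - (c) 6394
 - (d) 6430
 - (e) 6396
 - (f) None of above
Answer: a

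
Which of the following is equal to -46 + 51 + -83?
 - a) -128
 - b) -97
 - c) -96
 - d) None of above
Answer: d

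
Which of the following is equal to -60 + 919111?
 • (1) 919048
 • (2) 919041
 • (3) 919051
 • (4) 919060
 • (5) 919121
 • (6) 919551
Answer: 3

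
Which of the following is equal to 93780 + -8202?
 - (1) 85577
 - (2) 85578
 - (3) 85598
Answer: 2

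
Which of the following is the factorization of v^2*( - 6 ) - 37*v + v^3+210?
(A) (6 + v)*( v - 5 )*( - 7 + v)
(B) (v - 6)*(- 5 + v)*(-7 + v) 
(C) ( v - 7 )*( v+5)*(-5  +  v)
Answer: A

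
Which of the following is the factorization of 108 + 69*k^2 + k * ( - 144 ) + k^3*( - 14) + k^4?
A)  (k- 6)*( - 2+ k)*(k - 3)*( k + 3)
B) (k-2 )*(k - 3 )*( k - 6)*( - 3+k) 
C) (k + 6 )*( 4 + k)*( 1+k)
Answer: B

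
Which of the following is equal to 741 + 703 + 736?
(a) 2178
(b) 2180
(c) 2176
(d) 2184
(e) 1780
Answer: b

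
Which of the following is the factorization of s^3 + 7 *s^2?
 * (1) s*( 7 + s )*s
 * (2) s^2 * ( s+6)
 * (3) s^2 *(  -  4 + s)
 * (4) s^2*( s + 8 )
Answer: 1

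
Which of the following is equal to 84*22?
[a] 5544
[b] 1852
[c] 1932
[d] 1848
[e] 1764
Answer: d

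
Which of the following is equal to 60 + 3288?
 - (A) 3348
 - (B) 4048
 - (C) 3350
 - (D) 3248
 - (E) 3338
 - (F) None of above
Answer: A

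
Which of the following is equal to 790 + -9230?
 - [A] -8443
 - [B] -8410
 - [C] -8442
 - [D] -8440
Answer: D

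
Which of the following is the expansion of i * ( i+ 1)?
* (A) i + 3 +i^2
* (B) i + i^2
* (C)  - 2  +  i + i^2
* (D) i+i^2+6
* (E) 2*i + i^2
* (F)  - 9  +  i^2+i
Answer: B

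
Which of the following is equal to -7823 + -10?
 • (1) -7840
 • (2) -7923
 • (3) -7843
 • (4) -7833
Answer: 4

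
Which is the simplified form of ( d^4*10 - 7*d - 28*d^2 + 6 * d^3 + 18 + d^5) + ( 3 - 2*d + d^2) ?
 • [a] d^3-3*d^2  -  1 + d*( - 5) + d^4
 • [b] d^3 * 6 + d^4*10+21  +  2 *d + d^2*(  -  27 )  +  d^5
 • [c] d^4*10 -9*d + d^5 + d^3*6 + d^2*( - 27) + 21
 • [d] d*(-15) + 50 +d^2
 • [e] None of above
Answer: c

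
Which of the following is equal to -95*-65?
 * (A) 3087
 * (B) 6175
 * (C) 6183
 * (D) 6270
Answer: B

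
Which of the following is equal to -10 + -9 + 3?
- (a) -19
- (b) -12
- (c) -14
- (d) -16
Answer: d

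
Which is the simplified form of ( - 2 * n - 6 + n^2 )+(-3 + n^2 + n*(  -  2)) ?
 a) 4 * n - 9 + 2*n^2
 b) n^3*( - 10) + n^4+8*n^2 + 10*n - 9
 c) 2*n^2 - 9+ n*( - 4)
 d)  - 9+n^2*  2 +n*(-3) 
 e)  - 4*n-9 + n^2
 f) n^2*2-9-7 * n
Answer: c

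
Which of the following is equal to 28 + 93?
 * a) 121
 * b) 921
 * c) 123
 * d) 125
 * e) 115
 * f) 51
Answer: a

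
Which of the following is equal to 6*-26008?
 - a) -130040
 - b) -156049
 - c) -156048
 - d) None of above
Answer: c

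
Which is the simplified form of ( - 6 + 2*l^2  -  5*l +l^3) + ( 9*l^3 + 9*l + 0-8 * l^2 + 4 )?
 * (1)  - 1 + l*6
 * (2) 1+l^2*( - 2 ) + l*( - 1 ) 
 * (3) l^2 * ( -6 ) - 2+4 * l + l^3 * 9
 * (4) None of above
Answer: 4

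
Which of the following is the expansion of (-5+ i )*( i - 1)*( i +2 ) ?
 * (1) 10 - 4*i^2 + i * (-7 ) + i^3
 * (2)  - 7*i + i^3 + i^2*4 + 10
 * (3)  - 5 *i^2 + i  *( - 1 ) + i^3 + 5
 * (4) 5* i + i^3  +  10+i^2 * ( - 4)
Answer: 1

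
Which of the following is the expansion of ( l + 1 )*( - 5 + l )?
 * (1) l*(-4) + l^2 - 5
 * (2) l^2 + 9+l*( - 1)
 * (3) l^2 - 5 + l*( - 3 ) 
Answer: 1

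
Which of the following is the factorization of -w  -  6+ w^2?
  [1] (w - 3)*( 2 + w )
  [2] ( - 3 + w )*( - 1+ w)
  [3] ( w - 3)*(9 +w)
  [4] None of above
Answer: 1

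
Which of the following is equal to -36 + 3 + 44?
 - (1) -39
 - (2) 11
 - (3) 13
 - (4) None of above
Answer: 2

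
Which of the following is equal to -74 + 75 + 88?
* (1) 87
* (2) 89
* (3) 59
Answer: 2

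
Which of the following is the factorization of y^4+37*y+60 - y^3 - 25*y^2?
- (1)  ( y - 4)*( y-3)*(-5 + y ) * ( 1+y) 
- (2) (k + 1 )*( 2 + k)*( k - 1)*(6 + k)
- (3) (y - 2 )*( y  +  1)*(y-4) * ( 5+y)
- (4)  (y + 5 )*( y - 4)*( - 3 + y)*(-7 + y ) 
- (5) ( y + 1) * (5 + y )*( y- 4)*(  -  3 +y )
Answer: 5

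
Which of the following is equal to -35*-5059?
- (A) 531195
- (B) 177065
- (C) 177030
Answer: B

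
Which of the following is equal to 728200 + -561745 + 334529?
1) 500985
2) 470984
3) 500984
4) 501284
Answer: 3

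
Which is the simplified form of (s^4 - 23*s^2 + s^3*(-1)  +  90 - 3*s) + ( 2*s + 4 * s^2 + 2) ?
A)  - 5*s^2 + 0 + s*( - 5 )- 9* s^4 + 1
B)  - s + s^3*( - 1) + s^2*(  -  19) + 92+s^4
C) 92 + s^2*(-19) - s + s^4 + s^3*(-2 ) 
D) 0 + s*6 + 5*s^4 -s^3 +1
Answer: B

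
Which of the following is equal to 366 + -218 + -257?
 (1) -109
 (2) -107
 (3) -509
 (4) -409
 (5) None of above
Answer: 1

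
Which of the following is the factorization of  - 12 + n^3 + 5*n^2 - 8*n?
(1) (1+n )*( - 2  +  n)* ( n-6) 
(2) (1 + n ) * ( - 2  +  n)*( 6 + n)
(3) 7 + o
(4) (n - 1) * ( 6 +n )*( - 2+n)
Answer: 2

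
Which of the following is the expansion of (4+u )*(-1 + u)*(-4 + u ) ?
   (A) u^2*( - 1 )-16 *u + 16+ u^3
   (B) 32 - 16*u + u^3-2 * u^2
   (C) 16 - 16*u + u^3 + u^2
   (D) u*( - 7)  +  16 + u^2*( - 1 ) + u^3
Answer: A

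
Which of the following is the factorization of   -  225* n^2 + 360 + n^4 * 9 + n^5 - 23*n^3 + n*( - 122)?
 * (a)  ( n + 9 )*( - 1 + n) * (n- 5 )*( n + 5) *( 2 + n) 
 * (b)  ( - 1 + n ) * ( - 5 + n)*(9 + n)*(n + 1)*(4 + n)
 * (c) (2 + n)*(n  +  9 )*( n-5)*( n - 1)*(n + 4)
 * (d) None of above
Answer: c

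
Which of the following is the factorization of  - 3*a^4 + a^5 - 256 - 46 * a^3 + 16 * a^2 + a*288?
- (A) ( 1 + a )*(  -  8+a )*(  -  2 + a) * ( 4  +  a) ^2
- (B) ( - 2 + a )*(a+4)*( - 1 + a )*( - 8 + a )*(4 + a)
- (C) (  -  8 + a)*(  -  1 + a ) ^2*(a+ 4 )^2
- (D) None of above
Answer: B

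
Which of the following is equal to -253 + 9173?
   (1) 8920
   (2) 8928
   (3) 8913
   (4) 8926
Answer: 1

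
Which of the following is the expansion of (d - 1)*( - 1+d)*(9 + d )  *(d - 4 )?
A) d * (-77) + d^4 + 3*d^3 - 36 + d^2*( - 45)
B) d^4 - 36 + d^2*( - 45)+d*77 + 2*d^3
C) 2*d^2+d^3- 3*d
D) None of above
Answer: D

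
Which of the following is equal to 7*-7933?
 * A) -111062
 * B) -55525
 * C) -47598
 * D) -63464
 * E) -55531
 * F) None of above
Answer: E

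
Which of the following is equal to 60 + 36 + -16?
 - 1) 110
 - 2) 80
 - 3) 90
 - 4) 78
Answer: 2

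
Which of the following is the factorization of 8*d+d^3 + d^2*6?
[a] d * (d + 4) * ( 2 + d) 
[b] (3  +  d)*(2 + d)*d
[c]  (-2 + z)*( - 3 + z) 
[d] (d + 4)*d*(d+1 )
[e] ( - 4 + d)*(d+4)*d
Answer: a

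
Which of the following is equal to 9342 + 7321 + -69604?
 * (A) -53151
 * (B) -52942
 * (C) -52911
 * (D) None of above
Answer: D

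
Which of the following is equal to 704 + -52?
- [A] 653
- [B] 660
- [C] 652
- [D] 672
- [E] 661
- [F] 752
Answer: C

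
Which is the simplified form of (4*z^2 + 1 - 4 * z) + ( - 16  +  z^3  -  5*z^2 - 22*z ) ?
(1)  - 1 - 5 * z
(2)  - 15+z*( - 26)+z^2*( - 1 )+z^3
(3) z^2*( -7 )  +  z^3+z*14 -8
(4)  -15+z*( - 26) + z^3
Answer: 2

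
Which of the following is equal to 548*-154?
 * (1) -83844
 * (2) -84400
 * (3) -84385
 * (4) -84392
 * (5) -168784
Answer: 4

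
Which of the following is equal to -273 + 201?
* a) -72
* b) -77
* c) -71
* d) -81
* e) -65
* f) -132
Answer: a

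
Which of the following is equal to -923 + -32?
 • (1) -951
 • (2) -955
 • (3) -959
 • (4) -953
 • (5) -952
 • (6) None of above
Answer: 2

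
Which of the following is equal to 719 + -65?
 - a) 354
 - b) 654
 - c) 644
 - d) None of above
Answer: b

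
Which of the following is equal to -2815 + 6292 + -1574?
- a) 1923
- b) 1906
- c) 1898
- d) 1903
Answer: d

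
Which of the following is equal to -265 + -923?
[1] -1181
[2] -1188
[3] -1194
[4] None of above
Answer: 2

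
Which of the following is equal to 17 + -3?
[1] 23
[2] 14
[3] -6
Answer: 2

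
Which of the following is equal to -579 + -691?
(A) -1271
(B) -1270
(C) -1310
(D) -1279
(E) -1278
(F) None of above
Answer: B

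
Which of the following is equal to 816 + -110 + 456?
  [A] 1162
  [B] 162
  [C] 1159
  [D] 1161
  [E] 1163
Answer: A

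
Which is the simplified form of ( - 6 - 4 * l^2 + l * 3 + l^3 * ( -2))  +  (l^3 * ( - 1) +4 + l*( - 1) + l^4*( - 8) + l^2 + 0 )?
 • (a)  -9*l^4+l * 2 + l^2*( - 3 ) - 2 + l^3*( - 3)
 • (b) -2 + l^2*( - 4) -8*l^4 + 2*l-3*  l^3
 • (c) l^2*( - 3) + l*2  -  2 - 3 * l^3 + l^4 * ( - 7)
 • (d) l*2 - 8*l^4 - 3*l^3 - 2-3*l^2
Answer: d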